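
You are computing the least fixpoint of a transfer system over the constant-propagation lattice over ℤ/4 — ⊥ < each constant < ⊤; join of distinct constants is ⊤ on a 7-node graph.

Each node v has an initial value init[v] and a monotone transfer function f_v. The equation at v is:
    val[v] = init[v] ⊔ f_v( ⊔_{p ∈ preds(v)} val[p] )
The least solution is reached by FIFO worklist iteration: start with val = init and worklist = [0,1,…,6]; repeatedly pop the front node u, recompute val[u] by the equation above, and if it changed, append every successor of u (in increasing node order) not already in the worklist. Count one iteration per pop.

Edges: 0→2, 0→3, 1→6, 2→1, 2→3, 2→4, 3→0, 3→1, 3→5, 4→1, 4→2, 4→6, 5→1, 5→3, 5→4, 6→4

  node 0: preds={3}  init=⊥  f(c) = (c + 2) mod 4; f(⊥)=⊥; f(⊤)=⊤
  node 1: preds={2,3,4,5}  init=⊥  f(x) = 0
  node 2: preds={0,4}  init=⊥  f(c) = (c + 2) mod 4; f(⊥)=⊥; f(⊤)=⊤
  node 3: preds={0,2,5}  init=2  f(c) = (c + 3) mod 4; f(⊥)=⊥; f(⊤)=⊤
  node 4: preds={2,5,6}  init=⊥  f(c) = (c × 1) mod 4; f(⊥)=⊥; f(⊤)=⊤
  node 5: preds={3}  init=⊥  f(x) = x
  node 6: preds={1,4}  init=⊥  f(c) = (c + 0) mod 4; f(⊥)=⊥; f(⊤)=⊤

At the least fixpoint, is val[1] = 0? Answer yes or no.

Iteration log — 15 steps:
  step 1. node 0  ⊔preds=2  new=0  old=⊥  +wl: 
  step 2. node 1  ⊔preds=2  new=0  old=⊥  +wl: 
  step 3. node 2  ⊔preds=0  new=2  old=⊥  +wl: 1
  step 4. node 3  ⊔preds=⊤  new=⊤  old=2  +wl: 0
  step 5. node 4  ⊔preds=2  new=2  old=⊥  +wl: 2
  step 6. node 5  ⊔preds=⊤  new=⊤  old=⊥  +wl: 3,4
  step 7. node 6  ⊔preds=⊤  new=⊤  old=⊥  +wl: 
  step 8. node 1  ⊔preds=⊤  new=0  stable
  step 9. node 0  ⊔preds=⊤  new=⊤  old=0  +wl: 
  step 10. node 2  ⊔preds=⊤  new=⊤  old=2  +wl: 1
  step 11. node 3  ⊔preds=⊤  new=⊤  stable
  step 12. node 4  ⊔preds=⊤  new=⊤  old=2  +wl: 2,6
  step 13. node 1  ⊔preds=⊤  new=0  stable
  step 14. node 2  ⊔preds=⊤  new=⊤  stable
  step 15. node 6  ⊔preds=⊤  new=⊤  stable

Least fixpoint reached:
  node 0: ⊤
  node 1: 0
  node 2: ⊤
  node 3: ⊤
  node 4: ⊤
  node 5: ⊤
  node 6: ⊤

yes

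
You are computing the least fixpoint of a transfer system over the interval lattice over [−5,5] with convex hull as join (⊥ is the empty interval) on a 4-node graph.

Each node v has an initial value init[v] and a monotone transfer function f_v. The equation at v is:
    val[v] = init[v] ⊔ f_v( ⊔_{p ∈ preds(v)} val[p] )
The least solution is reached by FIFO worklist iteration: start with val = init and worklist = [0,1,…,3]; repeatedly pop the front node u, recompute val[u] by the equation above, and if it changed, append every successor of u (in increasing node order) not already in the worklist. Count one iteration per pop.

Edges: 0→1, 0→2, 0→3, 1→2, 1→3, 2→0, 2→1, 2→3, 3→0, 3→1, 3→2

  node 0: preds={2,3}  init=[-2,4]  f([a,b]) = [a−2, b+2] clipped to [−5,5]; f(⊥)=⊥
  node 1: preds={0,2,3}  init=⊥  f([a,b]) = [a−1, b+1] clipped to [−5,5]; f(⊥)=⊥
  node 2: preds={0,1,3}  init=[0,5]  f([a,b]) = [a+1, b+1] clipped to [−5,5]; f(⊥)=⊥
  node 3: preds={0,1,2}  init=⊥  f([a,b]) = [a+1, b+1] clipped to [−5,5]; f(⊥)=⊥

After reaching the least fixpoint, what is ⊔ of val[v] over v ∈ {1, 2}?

[-5,5]

Trace (12 dequeues):
  [1] u=0 | in [0,5] | out [-2,5] | prev [-2,4] | push {}
  [2] u=1 | in [-2,5] | out [-3,5] | prev ⊥ | push {}
  [3] u=2 | in [-3,5] | out [-2,5] | prev [0,5] | push {0,1}
  [4] u=3 | in [-3,5] | out [-2,5] | prev ⊥ | push {2}
  [5] u=0 | in [-2,5] | out [-4,5] | prev [-2,5] | push {3}
  [6] u=1 | in [-4,5] | out [-5,5] | prev [-3,5] | push {}
  [7] u=2 | in [-5,5] | out [-4,5] | prev [-2,5] | push {0,1}
  [8] u=3 | in [-5,5] | out [-4,5] | prev [-2,5] | push {2}
  [9] u=0 | in [-4,5] | out [-5,5] | prev [-4,5] | push {3}
  [10] u=1 | in [-5,5] | out [-5,5] | ==
  [11] u=2 | in [-5,5] | out [-4,5] | ==
  [12] u=3 | in [-5,5] | out [-4,5] | ==

Converged values:
  [0] [-5,5]
  [1] [-5,5]
  [2] [-4,5]
  [3] [-4,5]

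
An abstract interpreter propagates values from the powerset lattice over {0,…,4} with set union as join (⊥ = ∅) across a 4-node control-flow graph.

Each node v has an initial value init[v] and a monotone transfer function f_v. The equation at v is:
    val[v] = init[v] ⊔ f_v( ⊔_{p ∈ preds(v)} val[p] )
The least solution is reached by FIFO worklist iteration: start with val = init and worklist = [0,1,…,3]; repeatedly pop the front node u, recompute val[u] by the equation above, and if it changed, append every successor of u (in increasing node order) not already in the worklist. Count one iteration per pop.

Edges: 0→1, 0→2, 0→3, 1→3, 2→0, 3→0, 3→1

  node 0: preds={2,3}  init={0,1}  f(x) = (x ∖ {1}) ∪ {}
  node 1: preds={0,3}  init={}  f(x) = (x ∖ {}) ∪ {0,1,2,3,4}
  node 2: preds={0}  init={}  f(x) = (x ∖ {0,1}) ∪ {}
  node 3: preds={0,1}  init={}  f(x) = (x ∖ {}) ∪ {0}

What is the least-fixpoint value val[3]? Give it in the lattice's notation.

Iteration log — 9 steps:
  step 1. node 0  ⊔preds={}  new={0,1}  stable
  step 2. node 1  ⊔preds={0,1}  new={0,1,2,3,4}  old={}  +wl: 
  step 3. node 2  ⊔preds={0,1}  new={}  stable
  step 4. node 3  ⊔preds={0,1,2,3,4}  new={0,1,2,3,4}  old={}  +wl: 0,1
  step 5. node 0  ⊔preds={0,1,2,3,4}  new={0,1,2,3,4}  old={0,1}  +wl: 2,3
  step 6. node 1  ⊔preds={0,1,2,3,4}  new={0,1,2,3,4}  stable
  step 7. node 2  ⊔preds={0,1,2,3,4}  new={2,3,4}  old={}  +wl: 0
  step 8. node 3  ⊔preds={0,1,2,3,4}  new={0,1,2,3,4}  stable
  step 9. node 0  ⊔preds={0,1,2,3,4}  new={0,1,2,3,4}  stable

Least fixpoint reached:
  node 0: {0,1,2,3,4}
  node 1: {0,1,2,3,4}
  node 2: {2,3,4}
  node 3: {0,1,2,3,4}

{0,1,2,3,4}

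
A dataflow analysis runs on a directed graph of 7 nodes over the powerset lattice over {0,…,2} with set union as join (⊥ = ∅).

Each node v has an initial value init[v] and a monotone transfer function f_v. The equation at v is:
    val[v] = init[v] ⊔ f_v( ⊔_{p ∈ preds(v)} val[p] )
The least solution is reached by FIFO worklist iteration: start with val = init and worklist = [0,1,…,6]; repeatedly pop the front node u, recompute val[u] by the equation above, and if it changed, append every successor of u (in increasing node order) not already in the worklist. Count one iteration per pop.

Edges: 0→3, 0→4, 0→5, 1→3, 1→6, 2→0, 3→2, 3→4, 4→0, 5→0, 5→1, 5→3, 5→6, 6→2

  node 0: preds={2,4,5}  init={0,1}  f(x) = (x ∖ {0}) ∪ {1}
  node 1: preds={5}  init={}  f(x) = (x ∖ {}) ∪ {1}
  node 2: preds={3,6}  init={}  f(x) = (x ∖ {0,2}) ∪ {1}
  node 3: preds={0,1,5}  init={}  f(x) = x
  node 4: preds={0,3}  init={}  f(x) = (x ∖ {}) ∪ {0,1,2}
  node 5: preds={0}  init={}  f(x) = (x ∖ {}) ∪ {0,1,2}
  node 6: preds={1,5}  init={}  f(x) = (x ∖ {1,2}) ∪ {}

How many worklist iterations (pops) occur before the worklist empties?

Worklist (15 pops):
  #1 pop 0: in={} → {0,1} (no change)
  #2 pop 1: in={} → {1} (was {}); enqueue []
  #3 pop 2: in={} → {1} (was {}); enqueue [0]
  #4 pop 3: in={0,1} → {0,1} (was {}); enqueue [2]
  #5 pop 4: in={0,1} → {0,1,2} (was {}); enqueue []
  #6 pop 5: in={0,1} → {0,1,2} (was {}); enqueue [1,3]
  #7 pop 6: in={0,1,2} → {0} (was {}); enqueue []
  #8 pop 0: in={0,1,2} → {0,1,2} (was {0,1}); enqueue [4,5]
  #9 pop 2: in={0,1} → {1} (no change)
  #10 pop 1: in={0,1,2} → {0,1,2} (was {1}); enqueue [6]
  #11 pop 3: in={0,1,2} → {0,1,2} (was {0,1}); enqueue [2]
  #12 pop 4: in={0,1,2} → {0,1,2} (no change)
  #13 pop 5: in={0,1,2} → {0,1,2} (no change)
  #14 pop 6: in={0,1,2} → {0} (no change)
  #15 pop 2: in={0,1,2} → {1} (no change)

Fixpoint:
  val[0] = {0,1,2}
  val[1] = {0,1,2}
  val[2] = {1}
  val[3] = {0,1,2}
  val[4] = {0,1,2}
  val[5] = {0,1,2}
  val[6] = {0}

15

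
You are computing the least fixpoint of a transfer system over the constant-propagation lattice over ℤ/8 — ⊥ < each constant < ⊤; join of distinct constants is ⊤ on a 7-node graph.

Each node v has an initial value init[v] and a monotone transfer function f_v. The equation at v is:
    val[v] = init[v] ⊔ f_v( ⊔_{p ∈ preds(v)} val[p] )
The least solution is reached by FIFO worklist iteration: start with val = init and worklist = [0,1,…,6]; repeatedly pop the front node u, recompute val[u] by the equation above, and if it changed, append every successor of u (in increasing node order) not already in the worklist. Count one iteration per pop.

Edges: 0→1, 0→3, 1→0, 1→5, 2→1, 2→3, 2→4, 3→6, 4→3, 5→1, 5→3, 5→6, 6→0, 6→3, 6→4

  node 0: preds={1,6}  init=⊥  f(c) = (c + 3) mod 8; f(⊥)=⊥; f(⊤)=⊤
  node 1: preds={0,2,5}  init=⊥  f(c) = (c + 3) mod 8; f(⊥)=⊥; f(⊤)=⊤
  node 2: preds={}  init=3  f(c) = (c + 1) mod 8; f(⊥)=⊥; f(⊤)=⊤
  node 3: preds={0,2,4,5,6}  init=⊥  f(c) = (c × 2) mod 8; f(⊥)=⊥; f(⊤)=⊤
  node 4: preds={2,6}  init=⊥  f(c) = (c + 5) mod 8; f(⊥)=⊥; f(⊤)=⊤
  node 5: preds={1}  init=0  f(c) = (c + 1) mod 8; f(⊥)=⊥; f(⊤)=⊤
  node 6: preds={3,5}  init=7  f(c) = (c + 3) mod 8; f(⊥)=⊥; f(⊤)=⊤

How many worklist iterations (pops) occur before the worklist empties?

Iteration log — 11 steps:
  step 1. node 0  ⊔preds=7  new=2  old=⊥  +wl: 
  step 2. node 1  ⊔preds=⊤  new=⊤  old=⊥  +wl: 0
  step 3. node 2  ⊔preds=⊥  new=3  stable
  step 4. node 3  ⊔preds=⊤  new=⊤  old=⊥  +wl: 
  step 5. node 4  ⊔preds=⊤  new=⊤  old=⊥  +wl: 3
  step 6. node 5  ⊔preds=⊤  new=⊤  old=0  +wl: 1
  step 7. node 6  ⊔preds=⊤  new=⊤  old=7  +wl: 4
  step 8. node 0  ⊔preds=⊤  new=⊤  old=2  +wl: 
  step 9. node 3  ⊔preds=⊤  new=⊤  stable
  step 10. node 1  ⊔preds=⊤  new=⊤  stable
  step 11. node 4  ⊔preds=⊤  new=⊤  stable

Least fixpoint reached:
  node 0: ⊤
  node 1: ⊤
  node 2: 3
  node 3: ⊤
  node 4: ⊤
  node 5: ⊤
  node 6: ⊤

11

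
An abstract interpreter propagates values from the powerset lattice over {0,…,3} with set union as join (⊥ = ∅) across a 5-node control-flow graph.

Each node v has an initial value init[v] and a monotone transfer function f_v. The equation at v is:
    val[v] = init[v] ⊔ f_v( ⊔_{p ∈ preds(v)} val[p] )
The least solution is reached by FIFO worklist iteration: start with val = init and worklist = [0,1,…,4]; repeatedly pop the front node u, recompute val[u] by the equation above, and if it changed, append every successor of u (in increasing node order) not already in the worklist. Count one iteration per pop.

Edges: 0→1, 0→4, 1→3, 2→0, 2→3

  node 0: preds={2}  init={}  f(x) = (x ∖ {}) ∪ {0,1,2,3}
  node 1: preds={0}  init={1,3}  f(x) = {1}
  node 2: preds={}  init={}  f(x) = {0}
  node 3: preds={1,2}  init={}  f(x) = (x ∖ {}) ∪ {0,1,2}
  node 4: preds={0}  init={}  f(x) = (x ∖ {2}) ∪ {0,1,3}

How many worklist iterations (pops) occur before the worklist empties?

Worklist (6 pops):
  #1 pop 0: in={} → {0,1,2,3} (was {}); enqueue []
  #2 pop 1: in={0,1,2,3} → {1,3} (no change)
  #3 pop 2: in={} → {0} (was {}); enqueue [0]
  #4 pop 3: in={0,1,3} → {0,1,2,3} (was {}); enqueue []
  #5 pop 4: in={0,1,2,3} → {0,1,3} (was {}); enqueue []
  #6 pop 0: in={0} → {0,1,2,3} (no change)

Fixpoint:
  val[0] = {0,1,2,3}
  val[1] = {1,3}
  val[2] = {0}
  val[3] = {0,1,2,3}
  val[4] = {0,1,3}

6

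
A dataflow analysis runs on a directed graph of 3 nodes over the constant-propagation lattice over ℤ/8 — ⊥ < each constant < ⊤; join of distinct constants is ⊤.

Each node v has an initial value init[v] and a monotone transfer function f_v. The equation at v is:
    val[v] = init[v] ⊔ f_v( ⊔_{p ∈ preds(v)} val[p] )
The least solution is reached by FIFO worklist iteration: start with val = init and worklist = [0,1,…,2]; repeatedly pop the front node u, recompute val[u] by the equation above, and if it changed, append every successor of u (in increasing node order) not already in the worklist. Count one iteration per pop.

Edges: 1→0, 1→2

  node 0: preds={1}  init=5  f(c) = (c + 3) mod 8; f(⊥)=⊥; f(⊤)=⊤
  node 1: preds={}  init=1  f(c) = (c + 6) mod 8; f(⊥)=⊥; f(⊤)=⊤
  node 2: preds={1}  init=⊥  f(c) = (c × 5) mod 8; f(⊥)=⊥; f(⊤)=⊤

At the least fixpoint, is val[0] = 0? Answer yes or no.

no

Trace (3 dequeues):
  [1] u=0 | in 1 | out ⊤ | prev 5 | push {}
  [2] u=1 | in ⊥ | out 1 | ==
  [3] u=2 | in 1 | out 5 | prev ⊥ | push {}

Converged values:
  [0] ⊤
  [1] 1
  [2] 5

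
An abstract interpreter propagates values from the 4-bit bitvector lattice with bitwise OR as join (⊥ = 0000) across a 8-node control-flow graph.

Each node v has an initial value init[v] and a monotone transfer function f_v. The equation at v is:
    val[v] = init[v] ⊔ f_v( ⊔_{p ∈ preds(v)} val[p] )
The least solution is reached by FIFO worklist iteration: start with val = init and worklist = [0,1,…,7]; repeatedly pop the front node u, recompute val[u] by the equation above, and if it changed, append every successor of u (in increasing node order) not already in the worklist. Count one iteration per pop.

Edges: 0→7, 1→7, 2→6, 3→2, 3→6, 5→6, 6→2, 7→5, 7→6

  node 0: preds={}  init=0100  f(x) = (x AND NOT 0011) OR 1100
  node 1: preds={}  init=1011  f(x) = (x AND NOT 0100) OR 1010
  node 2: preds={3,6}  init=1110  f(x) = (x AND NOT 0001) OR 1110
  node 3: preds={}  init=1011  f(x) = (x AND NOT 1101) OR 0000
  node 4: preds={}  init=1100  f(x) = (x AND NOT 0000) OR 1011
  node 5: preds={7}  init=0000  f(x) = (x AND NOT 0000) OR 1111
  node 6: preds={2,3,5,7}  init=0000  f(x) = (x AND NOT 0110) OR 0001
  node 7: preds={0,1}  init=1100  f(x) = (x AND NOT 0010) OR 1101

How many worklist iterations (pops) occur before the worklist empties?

Trace (11 dequeues):
  [1] u=0 | in 0000 | out 1100 | prev 0100 | push {}
  [2] u=1 | in 0000 | out 1011 | ==
  [3] u=2 | in 1011 | out 1110 | ==
  [4] u=3 | in 0000 | out 1011 | ==
  [5] u=4 | in 0000 | out 1111 | prev 1100 | push {}
  [6] u=5 | in 1100 | out 1111 | prev 0000 | push {}
  [7] u=6 | in 1111 | out 1001 | prev 0000 | push {2}
  [8] u=7 | in 1111 | out 1101 | prev 1100 | push {5,6}
  [9] u=2 | in 1011 | out 1110 | ==
  [10] u=5 | in 1101 | out 1111 | ==
  [11] u=6 | in 1111 | out 1001 | ==

Converged values:
  [0] 1100
  [1] 1011
  [2] 1110
  [3] 1011
  [4] 1111
  [5] 1111
  [6] 1001
  [7] 1101

11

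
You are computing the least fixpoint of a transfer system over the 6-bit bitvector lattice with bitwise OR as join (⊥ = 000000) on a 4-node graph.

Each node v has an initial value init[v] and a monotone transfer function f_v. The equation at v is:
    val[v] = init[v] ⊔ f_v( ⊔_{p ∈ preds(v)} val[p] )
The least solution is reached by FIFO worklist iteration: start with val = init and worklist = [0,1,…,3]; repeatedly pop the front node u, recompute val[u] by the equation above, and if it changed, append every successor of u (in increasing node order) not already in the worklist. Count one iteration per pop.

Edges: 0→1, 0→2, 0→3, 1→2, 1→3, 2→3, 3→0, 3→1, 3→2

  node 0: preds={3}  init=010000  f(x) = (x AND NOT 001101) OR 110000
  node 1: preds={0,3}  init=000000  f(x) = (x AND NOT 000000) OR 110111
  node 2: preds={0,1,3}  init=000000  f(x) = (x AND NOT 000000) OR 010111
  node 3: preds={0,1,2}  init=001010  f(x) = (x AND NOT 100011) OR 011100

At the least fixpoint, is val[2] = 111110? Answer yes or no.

Iteration log — 7 steps:
  step 1. node 0  ⊔preds=001010  new=110010  old=010000  +wl: 
  step 2. node 1  ⊔preds=111010  new=111111  old=000000  +wl: 
  step 3. node 2  ⊔preds=111111  new=111111  old=000000  +wl: 
  step 4. node 3  ⊔preds=111111  new=011110  old=001010  +wl: 0,1,2
  step 5. node 0  ⊔preds=011110  new=110010  stable
  step 6. node 1  ⊔preds=111110  new=111111  stable
  step 7. node 2  ⊔preds=111111  new=111111  stable

Least fixpoint reached:
  node 0: 110010
  node 1: 111111
  node 2: 111111
  node 3: 011110

no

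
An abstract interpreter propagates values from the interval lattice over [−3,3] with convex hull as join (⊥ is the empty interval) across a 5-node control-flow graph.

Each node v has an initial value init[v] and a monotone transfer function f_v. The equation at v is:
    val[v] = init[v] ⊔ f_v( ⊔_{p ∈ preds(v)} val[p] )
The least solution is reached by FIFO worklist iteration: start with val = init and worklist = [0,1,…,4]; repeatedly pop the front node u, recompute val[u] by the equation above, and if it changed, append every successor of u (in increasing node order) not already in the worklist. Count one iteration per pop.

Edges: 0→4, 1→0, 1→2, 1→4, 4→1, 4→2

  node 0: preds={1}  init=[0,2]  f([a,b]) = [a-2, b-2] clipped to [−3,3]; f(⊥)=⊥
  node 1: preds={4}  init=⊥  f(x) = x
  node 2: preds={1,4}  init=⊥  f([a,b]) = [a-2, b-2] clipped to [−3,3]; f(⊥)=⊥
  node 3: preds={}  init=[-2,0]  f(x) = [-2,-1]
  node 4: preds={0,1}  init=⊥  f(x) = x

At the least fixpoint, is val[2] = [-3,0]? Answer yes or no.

yes

Trace (17 dequeues):
  [1] u=0 | in ⊥ | out [0,2] | ==
  [2] u=1 | in ⊥ | out ⊥ | ==
  [3] u=2 | in ⊥ | out ⊥ | ==
  [4] u=3 | in ⊥ | out [-2,0] | ==
  [5] u=4 | in [0,2] | out [0,2] | prev ⊥ | push {1,2}
  [6] u=1 | in [0,2] | out [0,2] | prev ⊥ | push {0,4}
  [7] u=2 | in [0,2] | out [-2,0] | prev ⊥ | push {}
  [8] u=0 | in [0,2] | out [-2,2] | prev [0,2] | push {}
  [9] u=4 | in [-2,2] | out [-2,2] | prev [0,2] | push {1,2}
  [10] u=1 | in [-2,2] | out [-2,2] | prev [0,2] | push {0,4}
  [11] u=2 | in [-2,2] | out [-3,0] | prev [-2,0] | push {}
  [12] u=0 | in [-2,2] | out [-3,2] | prev [-2,2] | push {}
  [13] u=4 | in [-3,2] | out [-3,2] | prev [-2,2] | push {1,2}
  [14] u=1 | in [-3,2] | out [-3,2] | prev [-2,2] | push {0,4}
  [15] u=2 | in [-3,2] | out [-3,0] | ==
  [16] u=0 | in [-3,2] | out [-3,2] | ==
  [17] u=4 | in [-3,2] | out [-3,2] | ==

Converged values:
  [0] [-3,2]
  [1] [-3,2]
  [2] [-3,0]
  [3] [-2,0]
  [4] [-3,2]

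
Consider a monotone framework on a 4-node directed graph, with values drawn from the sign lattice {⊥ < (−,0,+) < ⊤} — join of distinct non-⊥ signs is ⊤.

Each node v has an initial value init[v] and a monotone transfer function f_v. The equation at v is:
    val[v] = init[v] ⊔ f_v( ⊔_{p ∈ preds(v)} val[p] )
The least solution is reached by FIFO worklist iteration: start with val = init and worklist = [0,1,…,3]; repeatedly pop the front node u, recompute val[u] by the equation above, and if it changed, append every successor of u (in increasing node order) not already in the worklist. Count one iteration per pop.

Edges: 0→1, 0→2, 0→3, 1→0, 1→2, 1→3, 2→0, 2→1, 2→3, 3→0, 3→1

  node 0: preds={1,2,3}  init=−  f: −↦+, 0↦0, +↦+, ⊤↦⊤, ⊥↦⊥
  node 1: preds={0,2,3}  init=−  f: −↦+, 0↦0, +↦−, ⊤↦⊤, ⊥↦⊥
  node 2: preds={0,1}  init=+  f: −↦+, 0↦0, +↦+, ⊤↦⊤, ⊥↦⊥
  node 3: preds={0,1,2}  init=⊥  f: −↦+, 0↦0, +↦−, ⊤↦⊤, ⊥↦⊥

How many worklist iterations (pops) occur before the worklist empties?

Trace (6 dequeues):
  [1] u=0 | in ⊤ | out ⊤ | prev − | push {}
  [2] u=1 | in ⊤ | out ⊤ | prev − | push {0}
  [3] u=2 | in ⊤ | out ⊤ | prev + | push {1}
  [4] u=3 | in ⊤ | out ⊤ | prev ⊥ | push {}
  [5] u=0 | in ⊤ | out ⊤ | ==
  [6] u=1 | in ⊤ | out ⊤ | ==

Converged values:
  [0] ⊤
  [1] ⊤
  [2] ⊤
  [3] ⊤

6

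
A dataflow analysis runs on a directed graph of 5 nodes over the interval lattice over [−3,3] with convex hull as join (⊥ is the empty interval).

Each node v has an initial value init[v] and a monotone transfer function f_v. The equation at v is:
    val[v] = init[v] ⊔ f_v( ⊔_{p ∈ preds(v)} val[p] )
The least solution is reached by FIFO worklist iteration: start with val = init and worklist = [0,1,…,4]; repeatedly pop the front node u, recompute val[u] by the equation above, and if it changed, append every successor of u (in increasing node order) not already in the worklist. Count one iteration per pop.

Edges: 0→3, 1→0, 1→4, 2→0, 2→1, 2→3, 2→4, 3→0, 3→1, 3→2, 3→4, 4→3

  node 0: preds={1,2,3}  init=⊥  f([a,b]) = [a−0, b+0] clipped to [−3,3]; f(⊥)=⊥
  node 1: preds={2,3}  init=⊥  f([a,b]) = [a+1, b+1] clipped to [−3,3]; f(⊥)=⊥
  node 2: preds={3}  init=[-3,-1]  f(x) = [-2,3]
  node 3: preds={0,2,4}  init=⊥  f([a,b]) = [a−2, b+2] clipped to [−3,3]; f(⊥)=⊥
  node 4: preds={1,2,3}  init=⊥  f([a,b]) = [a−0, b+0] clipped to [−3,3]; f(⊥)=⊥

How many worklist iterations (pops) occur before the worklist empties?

Trace (11 dequeues):
  [1] u=0 | in [-3,-1] | out [-3,-1] | prev ⊥ | push {}
  [2] u=1 | in [-3,-1] | out [-2,0] | prev ⊥ | push {0}
  [3] u=2 | in ⊥ | out [-3,3] | prev [-3,-1] | push {1}
  [4] u=3 | in [-3,3] | out [-3,3] | prev ⊥ | push {2}
  [5] u=4 | in [-3,3] | out [-3,3] | prev ⊥ | push {3}
  [6] u=0 | in [-3,3] | out [-3,3] | prev [-3,-1] | push {}
  [7] u=1 | in [-3,3] | out [-2,3] | prev [-2,0] | push {0,4}
  [8] u=2 | in [-3,3] | out [-3,3] | ==
  [9] u=3 | in [-3,3] | out [-3,3] | ==
  [10] u=0 | in [-3,3] | out [-3,3] | ==
  [11] u=4 | in [-3,3] | out [-3,3] | ==

Converged values:
  [0] [-3,3]
  [1] [-2,3]
  [2] [-3,3]
  [3] [-3,3]
  [4] [-3,3]

11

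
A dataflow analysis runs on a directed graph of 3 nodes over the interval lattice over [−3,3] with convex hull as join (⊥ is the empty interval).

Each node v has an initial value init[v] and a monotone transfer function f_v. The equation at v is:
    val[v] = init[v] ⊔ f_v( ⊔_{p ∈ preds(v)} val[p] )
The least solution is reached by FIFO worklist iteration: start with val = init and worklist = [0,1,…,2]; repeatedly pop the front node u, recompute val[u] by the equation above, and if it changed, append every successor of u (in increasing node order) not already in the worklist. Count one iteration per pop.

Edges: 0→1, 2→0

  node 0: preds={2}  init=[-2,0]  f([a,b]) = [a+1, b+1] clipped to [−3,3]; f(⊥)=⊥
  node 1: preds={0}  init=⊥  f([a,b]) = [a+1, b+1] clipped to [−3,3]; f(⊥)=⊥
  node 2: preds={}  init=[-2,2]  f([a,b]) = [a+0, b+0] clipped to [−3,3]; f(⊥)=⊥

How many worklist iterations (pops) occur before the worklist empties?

Worklist (3 pops):
  #1 pop 0: in=[-2,2] → [-2,3] (was [-2,0]); enqueue []
  #2 pop 1: in=[-2,3] → [-1,3] (was ⊥); enqueue []
  #3 pop 2: in=⊥ → [-2,2] (no change)

Fixpoint:
  val[0] = [-2,3]
  val[1] = [-1,3]
  val[2] = [-2,2]

3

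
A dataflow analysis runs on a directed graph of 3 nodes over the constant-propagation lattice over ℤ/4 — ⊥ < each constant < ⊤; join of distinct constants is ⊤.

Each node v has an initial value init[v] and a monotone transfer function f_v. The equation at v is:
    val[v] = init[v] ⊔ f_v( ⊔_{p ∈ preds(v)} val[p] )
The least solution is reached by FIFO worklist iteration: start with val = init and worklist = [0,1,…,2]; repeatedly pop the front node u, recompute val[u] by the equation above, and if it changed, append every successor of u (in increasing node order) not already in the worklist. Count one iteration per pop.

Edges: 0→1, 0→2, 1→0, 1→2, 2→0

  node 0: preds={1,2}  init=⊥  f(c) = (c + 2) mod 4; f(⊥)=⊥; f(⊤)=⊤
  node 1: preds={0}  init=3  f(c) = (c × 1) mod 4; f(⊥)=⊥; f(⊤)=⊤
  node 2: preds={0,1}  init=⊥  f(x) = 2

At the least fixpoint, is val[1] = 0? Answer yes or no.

no

Iteration log — 6 steps:
  step 1. node 0  ⊔preds=3  new=1  old=⊥  +wl: 
  step 2. node 1  ⊔preds=1  new=⊤  old=3  +wl: 0
  step 3. node 2  ⊔preds=⊤  new=2  old=⊥  +wl: 
  step 4. node 0  ⊔preds=⊤  new=⊤  old=1  +wl: 1,2
  step 5. node 1  ⊔preds=⊤  new=⊤  stable
  step 6. node 2  ⊔preds=⊤  new=2  stable

Least fixpoint reached:
  node 0: ⊤
  node 1: ⊤
  node 2: 2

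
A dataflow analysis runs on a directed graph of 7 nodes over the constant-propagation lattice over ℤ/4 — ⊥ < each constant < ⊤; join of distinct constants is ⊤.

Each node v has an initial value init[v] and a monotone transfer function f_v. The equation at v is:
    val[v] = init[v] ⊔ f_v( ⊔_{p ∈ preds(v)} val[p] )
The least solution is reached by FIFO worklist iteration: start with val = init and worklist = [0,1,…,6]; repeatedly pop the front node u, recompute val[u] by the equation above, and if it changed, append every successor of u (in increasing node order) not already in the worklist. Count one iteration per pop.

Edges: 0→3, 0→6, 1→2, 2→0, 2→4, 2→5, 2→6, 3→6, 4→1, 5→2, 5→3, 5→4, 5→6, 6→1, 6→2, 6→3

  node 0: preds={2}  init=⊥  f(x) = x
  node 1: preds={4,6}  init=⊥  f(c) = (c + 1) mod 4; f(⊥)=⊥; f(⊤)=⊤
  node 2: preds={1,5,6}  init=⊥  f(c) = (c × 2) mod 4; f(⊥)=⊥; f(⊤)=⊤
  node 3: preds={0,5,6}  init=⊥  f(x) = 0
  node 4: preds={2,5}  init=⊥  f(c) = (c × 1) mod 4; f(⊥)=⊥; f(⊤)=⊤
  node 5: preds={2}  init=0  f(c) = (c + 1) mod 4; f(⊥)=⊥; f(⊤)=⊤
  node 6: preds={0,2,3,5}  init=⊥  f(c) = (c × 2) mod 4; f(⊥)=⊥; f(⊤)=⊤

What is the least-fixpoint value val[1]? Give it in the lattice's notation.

Trace (18 dequeues):
  [1] u=0 | in ⊥ | out ⊥ | ==
  [2] u=1 | in ⊥ | out ⊥ | ==
  [3] u=2 | in 0 | out 0 | prev ⊥ | push {0}
  [4] u=3 | in 0 | out 0 | prev ⊥ | push {}
  [5] u=4 | in 0 | out 0 | prev ⊥ | push {1}
  [6] u=5 | in 0 | out ⊤ | prev 0 | push {2,3,4}
  [7] u=6 | in ⊤ | out ⊤ | prev ⊥ | push {}
  [8] u=0 | in 0 | out 0 | prev ⊥ | push {6}
  [9] u=1 | in ⊤ | out ⊤ | prev ⊥ | push {}
  [10] u=2 | in ⊤ | out ⊤ | prev 0 | push {0,5}
  [11] u=3 | in ⊤ | out 0 | ==
  [12] u=4 | in ⊤ | out ⊤ | prev 0 | push {1}
  [13] u=6 | in ⊤ | out ⊤ | ==
  [14] u=0 | in ⊤ | out ⊤ | prev 0 | push {3,6}
  [15] u=5 | in ⊤ | out ⊤ | ==
  [16] u=1 | in ⊤ | out ⊤ | ==
  [17] u=3 | in ⊤ | out 0 | ==
  [18] u=6 | in ⊤ | out ⊤ | ==

Converged values:
  [0] ⊤
  [1] ⊤
  [2] ⊤
  [3] 0
  [4] ⊤
  [5] ⊤
  [6] ⊤

⊤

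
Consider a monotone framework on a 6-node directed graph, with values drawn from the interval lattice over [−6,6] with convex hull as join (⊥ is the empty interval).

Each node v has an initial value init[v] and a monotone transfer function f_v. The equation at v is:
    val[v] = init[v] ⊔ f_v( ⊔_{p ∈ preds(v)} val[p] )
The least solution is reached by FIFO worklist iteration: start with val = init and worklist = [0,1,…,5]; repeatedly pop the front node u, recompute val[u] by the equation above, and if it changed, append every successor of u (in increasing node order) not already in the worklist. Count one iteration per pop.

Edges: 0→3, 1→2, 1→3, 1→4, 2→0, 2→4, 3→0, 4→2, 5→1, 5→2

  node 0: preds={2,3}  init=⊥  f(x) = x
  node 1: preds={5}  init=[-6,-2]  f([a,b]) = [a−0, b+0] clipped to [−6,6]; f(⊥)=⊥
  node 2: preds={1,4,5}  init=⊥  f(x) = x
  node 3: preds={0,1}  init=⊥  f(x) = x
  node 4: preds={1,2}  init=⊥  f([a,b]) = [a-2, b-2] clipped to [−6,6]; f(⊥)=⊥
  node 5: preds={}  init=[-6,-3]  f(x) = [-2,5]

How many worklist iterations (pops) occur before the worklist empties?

Iteration log — 14 steps:
  step 1. node 0  ⊔preds=⊥  new=⊥  stable
  step 2. node 1  ⊔preds=[-6,-3]  new=[-6,-2]  stable
  step 3. node 2  ⊔preds=[-6,-2]  new=[-6,-2]  old=⊥  +wl: 0
  step 4. node 3  ⊔preds=[-6,-2]  new=[-6,-2]  old=⊥  +wl: 
  step 5. node 4  ⊔preds=[-6,-2]  new=[-6,-4]  old=⊥  +wl: 2
  step 6. node 5  ⊔preds=⊥  new=[-6,5]  old=[-6,-3]  +wl: 1
  step 7. node 0  ⊔preds=[-6,-2]  new=[-6,-2]  old=⊥  +wl: 3
  step 8. node 2  ⊔preds=[-6,5]  new=[-6,5]  old=[-6,-2]  +wl: 0,4
  step 9. node 1  ⊔preds=[-6,5]  new=[-6,5]  old=[-6,-2]  +wl: 2
  step 10. node 3  ⊔preds=[-6,5]  new=[-6,5]  old=[-6,-2]  +wl: 
  step 11. node 0  ⊔preds=[-6,5]  new=[-6,5]  old=[-6,-2]  +wl: 3
  step 12. node 4  ⊔preds=[-6,5]  new=[-6,3]  old=[-6,-4]  +wl: 
  step 13. node 2  ⊔preds=[-6,5]  new=[-6,5]  stable
  step 14. node 3  ⊔preds=[-6,5]  new=[-6,5]  stable

Least fixpoint reached:
  node 0: [-6,5]
  node 1: [-6,5]
  node 2: [-6,5]
  node 3: [-6,5]
  node 4: [-6,3]
  node 5: [-6,5]

14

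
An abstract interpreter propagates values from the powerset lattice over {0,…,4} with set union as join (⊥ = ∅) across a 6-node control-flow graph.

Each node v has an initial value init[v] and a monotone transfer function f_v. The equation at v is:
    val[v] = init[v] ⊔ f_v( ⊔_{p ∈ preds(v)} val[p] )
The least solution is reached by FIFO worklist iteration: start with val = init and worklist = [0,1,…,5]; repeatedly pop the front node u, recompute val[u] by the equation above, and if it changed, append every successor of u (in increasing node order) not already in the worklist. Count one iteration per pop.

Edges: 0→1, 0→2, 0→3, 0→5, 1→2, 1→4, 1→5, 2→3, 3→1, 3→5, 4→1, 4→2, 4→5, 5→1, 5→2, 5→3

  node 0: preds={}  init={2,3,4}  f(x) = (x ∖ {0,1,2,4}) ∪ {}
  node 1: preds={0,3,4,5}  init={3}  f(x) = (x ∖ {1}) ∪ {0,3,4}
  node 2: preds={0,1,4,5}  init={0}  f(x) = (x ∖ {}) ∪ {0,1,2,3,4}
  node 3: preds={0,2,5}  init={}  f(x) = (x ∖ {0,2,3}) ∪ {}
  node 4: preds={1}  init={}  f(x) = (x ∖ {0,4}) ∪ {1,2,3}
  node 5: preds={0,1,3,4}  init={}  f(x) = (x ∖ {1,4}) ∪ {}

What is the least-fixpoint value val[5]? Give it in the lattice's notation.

{0,2,3}

Trace (9 dequeues):
  [1] u=0 | in {} | out {2,3,4} | ==
  [2] u=1 | in {2,3,4} | out {0,2,3,4} | prev {3} | push {}
  [3] u=2 | in {0,2,3,4} | out {0,1,2,3,4} | prev {0} | push {}
  [4] u=3 | in {0,1,2,3,4} | out {1,4} | prev {} | push {1}
  [5] u=4 | in {0,2,3,4} | out {1,2,3} | prev {} | push {2}
  [6] u=5 | in {0,1,2,3,4} | out {0,2,3} | prev {} | push {3}
  [7] u=1 | in {0,1,2,3,4} | out {0,2,3,4} | ==
  [8] u=2 | in {0,1,2,3,4} | out {0,1,2,3,4} | ==
  [9] u=3 | in {0,1,2,3,4} | out {1,4} | ==

Converged values:
  [0] {2,3,4}
  [1] {0,2,3,4}
  [2] {0,1,2,3,4}
  [3] {1,4}
  [4] {1,2,3}
  [5] {0,2,3}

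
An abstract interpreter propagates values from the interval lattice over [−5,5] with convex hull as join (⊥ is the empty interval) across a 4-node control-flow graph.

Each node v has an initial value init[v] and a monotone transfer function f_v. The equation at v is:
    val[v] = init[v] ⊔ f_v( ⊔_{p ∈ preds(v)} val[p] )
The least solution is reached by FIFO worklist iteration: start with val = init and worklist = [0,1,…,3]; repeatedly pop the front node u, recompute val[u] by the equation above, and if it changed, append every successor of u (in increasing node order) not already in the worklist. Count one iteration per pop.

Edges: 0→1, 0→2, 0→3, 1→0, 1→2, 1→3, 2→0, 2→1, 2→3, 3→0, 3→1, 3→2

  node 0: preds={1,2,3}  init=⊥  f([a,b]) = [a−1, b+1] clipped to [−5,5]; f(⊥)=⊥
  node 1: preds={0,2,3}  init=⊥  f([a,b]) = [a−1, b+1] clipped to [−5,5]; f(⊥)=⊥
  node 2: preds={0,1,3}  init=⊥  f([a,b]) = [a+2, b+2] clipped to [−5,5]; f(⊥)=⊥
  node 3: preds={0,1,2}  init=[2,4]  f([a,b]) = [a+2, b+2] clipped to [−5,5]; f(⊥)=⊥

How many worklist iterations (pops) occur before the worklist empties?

19

Worklist (19 pops):
  #1 pop 0: in=[2,4] → [1,5] (was ⊥); enqueue []
  #2 pop 1: in=[1,5] → [0,5] (was ⊥); enqueue [0]
  #3 pop 2: in=[0,5] → [2,5] (was ⊥); enqueue [1]
  #4 pop 3: in=[0,5] → [2,5] (was [2,4]); enqueue [2]
  #5 pop 0: in=[0,5] → [-1,5] (was [1,5]); enqueue [3]
  #6 pop 1: in=[-1,5] → [-2,5] (was [0,5]); enqueue [0]
  #7 pop 2: in=[-2,5] → [0,5] (was [2,5]); enqueue [1]
  #8 pop 3: in=[-2,5] → [0,5] (was [2,5]); enqueue [2]
  #9 pop 0: in=[-2,5] → [-3,5] (was [-1,5]); enqueue [3]
  #10 pop 1: in=[-3,5] → [-4,5] (was [-2,5]); enqueue [0]
  #11 pop 2: in=[-4,5] → [-2,5] (was [0,5]); enqueue [1]
  #12 pop 3: in=[-4,5] → [-2,5] (was [0,5]); enqueue [2]
  #13 pop 0: in=[-4,5] → [-5,5] (was [-3,5]); enqueue [3]
  #14 pop 1: in=[-5,5] → [-5,5] (was [-4,5]); enqueue [0]
  #15 pop 2: in=[-5,5] → [-3,5] (was [-2,5]); enqueue [1]
  #16 pop 3: in=[-5,5] → [-3,5] (was [-2,5]); enqueue [2]
  #17 pop 0: in=[-5,5] → [-5,5] (no change)
  #18 pop 1: in=[-5,5] → [-5,5] (no change)
  #19 pop 2: in=[-5,5] → [-3,5] (no change)

Fixpoint:
  val[0] = [-5,5]
  val[1] = [-5,5]
  val[2] = [-3,5]
  val[3] = [-3,5]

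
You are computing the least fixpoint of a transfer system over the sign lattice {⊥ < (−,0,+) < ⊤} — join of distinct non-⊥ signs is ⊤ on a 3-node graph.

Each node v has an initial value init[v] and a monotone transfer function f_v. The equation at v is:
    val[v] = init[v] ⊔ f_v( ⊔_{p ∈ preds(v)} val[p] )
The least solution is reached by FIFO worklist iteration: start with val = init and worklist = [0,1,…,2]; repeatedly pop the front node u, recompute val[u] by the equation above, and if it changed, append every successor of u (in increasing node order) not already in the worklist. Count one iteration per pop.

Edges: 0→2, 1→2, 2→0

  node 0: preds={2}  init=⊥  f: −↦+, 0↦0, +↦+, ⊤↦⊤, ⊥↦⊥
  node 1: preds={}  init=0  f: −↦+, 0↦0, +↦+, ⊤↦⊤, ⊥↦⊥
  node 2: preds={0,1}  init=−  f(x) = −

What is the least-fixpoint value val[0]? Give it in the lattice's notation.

Iteration log — 3 steps:
  step 1. node 0  ⊔preds=−  new=+  old=⊥  +wl: 
  step 2. node 1  ⊔preds=⊥  new=0  stable
  step 3. node 2  ⊔preds=⊤  new=−  stable

Least fixpoint reached:
  node 0: +
  node 1: 0
  node 2: −

+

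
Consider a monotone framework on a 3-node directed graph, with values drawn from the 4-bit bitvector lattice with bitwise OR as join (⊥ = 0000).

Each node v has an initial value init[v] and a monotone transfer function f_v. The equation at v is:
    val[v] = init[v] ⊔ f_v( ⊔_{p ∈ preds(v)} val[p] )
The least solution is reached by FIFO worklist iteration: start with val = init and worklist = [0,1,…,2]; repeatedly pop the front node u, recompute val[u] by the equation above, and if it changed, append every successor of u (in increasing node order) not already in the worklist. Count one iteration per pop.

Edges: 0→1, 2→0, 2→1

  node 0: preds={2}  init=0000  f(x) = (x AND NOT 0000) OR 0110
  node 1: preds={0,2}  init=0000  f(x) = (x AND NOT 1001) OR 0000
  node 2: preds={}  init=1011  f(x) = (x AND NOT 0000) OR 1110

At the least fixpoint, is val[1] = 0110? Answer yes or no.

yes

Worklist (5 pops):
  #1 pop 0: in=1011 → 1111 (was 0000); enqueue []
  #2 pop 1: in=1111 → 0110 (was 0000); enqueue []
  #3 pop 2: in=0000 → 1111 (was 1011); enqueue [0,1]
  #4 pop 0: in=1111 → 1111 (no change)
  #5 pop 1: in=1111 → 0110 (no change)

Fixpoint:
  val[0] = 1111
  val[1] = 0110
  val[2] = 1111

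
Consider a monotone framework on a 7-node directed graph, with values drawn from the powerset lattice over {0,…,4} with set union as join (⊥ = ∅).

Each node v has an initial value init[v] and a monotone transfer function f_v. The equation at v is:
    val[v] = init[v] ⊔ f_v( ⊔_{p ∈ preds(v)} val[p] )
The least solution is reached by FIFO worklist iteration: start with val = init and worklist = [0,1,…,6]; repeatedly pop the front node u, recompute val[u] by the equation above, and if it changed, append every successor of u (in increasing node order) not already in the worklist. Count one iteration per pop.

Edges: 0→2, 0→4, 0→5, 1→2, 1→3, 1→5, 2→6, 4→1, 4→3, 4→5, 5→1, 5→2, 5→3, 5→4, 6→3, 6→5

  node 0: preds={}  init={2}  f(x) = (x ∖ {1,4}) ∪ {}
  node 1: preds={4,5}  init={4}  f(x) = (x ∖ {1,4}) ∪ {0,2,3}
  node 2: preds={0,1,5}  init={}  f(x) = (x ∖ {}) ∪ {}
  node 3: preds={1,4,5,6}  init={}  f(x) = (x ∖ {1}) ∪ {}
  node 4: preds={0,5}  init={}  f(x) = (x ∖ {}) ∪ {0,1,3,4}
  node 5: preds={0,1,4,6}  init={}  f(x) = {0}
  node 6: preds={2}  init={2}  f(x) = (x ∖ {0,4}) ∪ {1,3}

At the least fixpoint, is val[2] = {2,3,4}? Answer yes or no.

no

Worklist (12 pops):
  #1 pop 0: in={} → {2} (no change)
  #2 pop 1: in={} → {0,2,3,4} (was {4}); enqueue []
  #3 pop 2: in={0,2,3,4} → {0,2,3,4} (was {}); enqueue []
  #4 pop 3: in={0,2,3,4} → {0,2,3,4} (was {}); enqueue []
  #5 pop 4: in={2} → {0,1,2,3,4} (was {}); enqueue [1,3]
  #6 pop 5: in={0,1,2,3,4} → {0} (was {}); enqueue [2,4]
  #7 pop 6: in={0,2,3,4} → {1,2,3} (was {2}); enqueue [5]
  #8 pop 1: in={0,1,2,3,4} → {0,2,3,4} (no change)
  #9 pop 3: in={0,1,2,3,4} → {0,2,3,4} (no change)
  #10 pop 2: in={0,2,3,4} → {0,2,3,4} (no change)
  #11 pop 4: in={0,2} → {0,1,2,3,4} (no change)
  #12 pop 5: in={0,1,2,3,4} → {0} (no change)

Fixpoint:
  val[0] = {2}
  val[1] = {0,2,3,4}
  val[2] = {0,2,3,4}
  val[3] = {0,2,3,4}
  val[4] = {0,1,2,3,4}
  val[5] = {0}
  val[6] = {1,2,3}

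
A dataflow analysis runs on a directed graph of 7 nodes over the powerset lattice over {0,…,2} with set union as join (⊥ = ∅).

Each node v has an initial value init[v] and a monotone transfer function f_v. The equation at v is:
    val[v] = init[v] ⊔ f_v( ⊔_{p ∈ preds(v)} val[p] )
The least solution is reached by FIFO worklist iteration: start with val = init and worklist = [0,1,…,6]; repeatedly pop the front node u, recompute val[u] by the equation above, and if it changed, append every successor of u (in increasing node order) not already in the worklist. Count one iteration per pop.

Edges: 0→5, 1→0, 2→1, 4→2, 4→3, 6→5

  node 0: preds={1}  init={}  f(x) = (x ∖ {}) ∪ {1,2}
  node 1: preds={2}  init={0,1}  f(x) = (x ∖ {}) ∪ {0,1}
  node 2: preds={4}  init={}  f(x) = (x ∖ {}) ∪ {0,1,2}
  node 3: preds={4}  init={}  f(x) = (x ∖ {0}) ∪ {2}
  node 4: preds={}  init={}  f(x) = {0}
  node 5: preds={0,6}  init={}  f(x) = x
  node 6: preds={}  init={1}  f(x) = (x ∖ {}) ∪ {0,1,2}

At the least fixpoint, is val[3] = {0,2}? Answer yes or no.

no

Trace (12 dequeues):
  [1] u=0 | in {0,1} | out {0,1,2} | prev {} | push {}
  [2] u=1 | in {} | out {0,1} | ==
  [3] u=2 | in {} | out {0,1,2} | prev {} | push {1}
  [4] u=3 | in {} | out {2} | prev {} | push {}
  [5] u=4 | in {} | out {0} | prev {} | push {2,3}
  [6] u=5 | in {0,1,2} | out {0,1,2} | prev {} | push {}
  [7] u=6 | in {} | out {0,1,2} | prev {1} | push {5}
  [8] u=1 | in {0,1,2} | out {0,1,2} | prev {0,1} | push {0}
  [9] u=2 | in {0} | out {0,1,2} | ==
  [10] u=3 | in {0} | out {2} | ==
  [11] u=5 | in {0,1,2} | out {0,1,2} | ==
  [12] u=0 | in {0,1,2} | out {0,1,2} | ==

Converged values:
  [0] {0,1,2}
  [1] {0,1,2}
  [2] {0,1,2}
  [3] {2}
  [4] {0}
  [5] {0,1,2}
  [6] {0,1,2}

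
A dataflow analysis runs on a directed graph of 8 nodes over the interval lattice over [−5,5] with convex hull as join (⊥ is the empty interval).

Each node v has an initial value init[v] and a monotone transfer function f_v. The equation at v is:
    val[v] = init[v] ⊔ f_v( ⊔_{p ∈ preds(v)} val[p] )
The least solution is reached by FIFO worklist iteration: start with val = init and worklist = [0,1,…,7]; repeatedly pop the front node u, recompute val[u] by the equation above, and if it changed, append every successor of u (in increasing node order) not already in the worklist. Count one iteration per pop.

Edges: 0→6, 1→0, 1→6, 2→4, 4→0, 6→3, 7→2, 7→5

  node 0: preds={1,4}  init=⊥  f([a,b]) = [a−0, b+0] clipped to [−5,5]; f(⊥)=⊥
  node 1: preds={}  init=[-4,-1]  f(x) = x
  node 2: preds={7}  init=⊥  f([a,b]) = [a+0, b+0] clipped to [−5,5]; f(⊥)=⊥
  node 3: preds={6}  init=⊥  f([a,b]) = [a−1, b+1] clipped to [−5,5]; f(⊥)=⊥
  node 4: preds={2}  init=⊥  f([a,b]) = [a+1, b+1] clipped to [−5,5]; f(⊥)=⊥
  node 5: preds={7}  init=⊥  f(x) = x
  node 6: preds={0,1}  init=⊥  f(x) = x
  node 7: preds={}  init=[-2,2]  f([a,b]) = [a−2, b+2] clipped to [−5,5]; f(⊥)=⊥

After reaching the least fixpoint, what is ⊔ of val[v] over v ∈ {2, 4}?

Iteration log — 12 steps:
  step 1. node 0  ⊔preds=[-4,-1]  new=[-4,-1]  old=⊥  +wl: 
  step 2. node 1  ⊔preds=⊥  new=[-4,-1]  stable
  step 3. node 2  ⊔preds=[-2,2]  new=[-2,2]  old=⊥  +wl: 
  step 4. node 3  ⊔preds=⊥  new=⊥  stable
  step 5. node 4  ⊔preds=[-2,2]  new=[-1,3]  old=⊥  +wl: 0
  step 6. node 5  ⊔preds=[-2,2]  new=[-2,2]  old=⊥  +wl: 
  step 7. node 6  ⊔preds=[-4,-1]  new=[-4,-1]  old=⊥  +wl: 3
  step 8. node 7  ⊔preds=⊥  new=[-2,2]  stable
  step 9. node 0  ⊔preds=[-4,3]  new=[-4,3]  old=[-4,-1]  +wl: 6
  step 10. node 3  ⊔preds=[-4,-1]  new=[-5,0]  old=⊥  +wl: 
  step 11. node 6  ⊔preds=[-4,3]  new=[-4,3]  old=[-4,-1]  +wl: 3
  step 12. node 3  ⊔preds=[-4,3]  new=[-5,4]  old=[-5,0]  +wl: 

Least fixpoint reached:
  node 0: [-4,3]
  node 1: [-4,-1]
  node 2: [-2,2]
  node 3: [-5,4]
  node 4: [-1,3]
  node 5: [-2,2]
  node 6: [-4,3]
  node 7: [-2,2]

[-2,3]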